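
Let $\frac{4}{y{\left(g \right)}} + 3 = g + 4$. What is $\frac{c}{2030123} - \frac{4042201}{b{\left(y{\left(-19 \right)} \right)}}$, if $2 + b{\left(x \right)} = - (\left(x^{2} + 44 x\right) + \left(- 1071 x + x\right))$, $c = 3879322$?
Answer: $\frac{664771670164711}{37829311982} \approx 17573.0$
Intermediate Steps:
$y{\left(g \right)} = \frac{4}{1 + g}$ ($y{\left(g \right)} = \frac{4}{-3 + \left(g + 4\right)} = \frac{4}{-3 + \left(4 + g\right)} = \frac{4}{1 + g}$)
$b{\left(x \right)} = -2 - x^{2} + 1026 x$ ($b{\left(x \right)} = -2 - \left(\left(x^{2} + 44 x\right) + \left(- 1071 x + x\right)\right) = -2 - \left(\left(x^{2} + 44 x\right) - 1070 x\right) = -2 - \left(x^{2} - 1026 x\right) = -2 - x^{2} + 1026 x$)
$\frac{c}{2030123} - \frac{4042201}{b{\left(y{\left(-19 \right)} \right)}} = \frac{3879322}{2030123} - \frac{4042201}{-2 - \left(\frac{4}{1 - 19}\right)^{2} + 1026 \frac{4}{1 - 19}} = 3879322 \cdot \frac{1}{2030123} - \frac{4042201}{-2 - \left(\frac{4}{-18}\right)^{2} + 1026 \frac{4}{-18}} = \frac{3879322}{2030123} - \frac{4042201}{-2 - \left(4 \left(- \frac{1}{18}\right)\right)^{2} + 1026 \cdot 4 \left(- \frac{1}{18}\right)} = \frac{3879322}{2030123} - \frac{4042201}{-2 - \left(- \frac{2}{9}\right)^{2} + 1026 \left(- \frac{2}{9}\right)} = \frac{3879322}{2030123} - \frac{4042201}{-2 - \frac{4}{81} - 228} = \frac{3879322}{2030123} - \frac{4042201}{- \frac{18634}{81}} = \frac{3879322}{2030123} - - \frac{327418281}{18634} = \frac{3879322}{2030123} + \frac{327418281}{18634} = \frac{664771670164711}{37829311982}$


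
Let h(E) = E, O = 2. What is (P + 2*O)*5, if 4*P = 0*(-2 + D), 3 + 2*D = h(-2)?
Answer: 20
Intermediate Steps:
D = -5/2 (D = -3/2 + (½)*(-2) = -3/2 - 1 = -5/2 ≈ -2.5000)
P = 0 (P = (0*(-2 - 5/2))/4 = (0*(-9/2))/4 = (¼)*0 = 0)
(P + 2*O)*5 = (0 + 2*2)*5 = (0 + 4)*5 = 4*5 = 20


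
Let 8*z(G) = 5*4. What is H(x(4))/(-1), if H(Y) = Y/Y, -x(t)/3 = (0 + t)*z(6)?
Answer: -1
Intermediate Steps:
z(G) = 5/2 (z(G) = (5*4)/8 = (⅛)*20 = 5/2)
x(t) = -15*t/2 (x(t) = -3*(0 + t)*5/2 = -3*t*5/2 = -15*t/2)
H(Y) = 1
H(x(4))/(-1) = 1/(-1) = 1*(-1) = -1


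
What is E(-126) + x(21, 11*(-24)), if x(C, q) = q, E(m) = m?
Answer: -390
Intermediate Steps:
E(-126) + x(21, 11*(-24)) = -126 + 11*(-24) = -126 - 264 = -390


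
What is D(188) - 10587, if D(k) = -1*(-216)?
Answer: -10371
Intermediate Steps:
D(k) = 216
D(188) - 10587 = 216 - 10587 = -10371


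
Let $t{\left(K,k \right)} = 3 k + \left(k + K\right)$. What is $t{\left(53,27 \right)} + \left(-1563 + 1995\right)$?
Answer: $593$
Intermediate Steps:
$t{\left(K,k \right)} = K + 4 k$ ($t{\left(K,k \right)} = 3 k + \left(K + k\right) = K + 4 k$)
$t{\left(53,27 \right)} + \left(-1563 + 1995\right) = \left(53 + 4 \cdot 27\right) + \left(-1563 + 1995\right) = \left(53 + 108\right) + 432 = 161 + 432 = 593$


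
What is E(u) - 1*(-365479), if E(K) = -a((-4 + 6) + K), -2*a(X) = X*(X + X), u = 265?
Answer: 436768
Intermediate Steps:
a(X) = -X**2 (a(X) = -X*(X + X)/2 = -X*2*X/2 = -X**2)
E(K) = (2 + K)**2 (E(K) = -(-1)*((-4 + 6) + K)**2 = -(-1)*(2 + K)**2 = (2 + K)**2)
E(u) - 1*(-365479) = (2 + 265)**2 - 1*(-365479) = 267**2 + 365479 = 71289 + 365479 = 436768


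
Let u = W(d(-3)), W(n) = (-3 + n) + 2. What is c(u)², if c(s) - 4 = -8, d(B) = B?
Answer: 16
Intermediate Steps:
W(n) = -1 + n
u = -4 (u = -1 - 3 = -4)
c(s) = -4 (c(s) = 4 - 8 = -4)
c(u)² = (-4)² = 16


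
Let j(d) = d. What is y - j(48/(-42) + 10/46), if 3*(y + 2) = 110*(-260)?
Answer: -4605119/483 ≈ -9534.4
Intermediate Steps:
y = -28606/3 (y = -2 + (110*(-260))/3 = -2 + (1/3)*(-28600) = -2 - 28600/3 = -28606/3 ≈ -9535.3)
y - j(48/(-42) + 10/46) = -28606/3 - (48/(-42) + 10/46) = -28606/3 - (48*(-1/42) + 10*(1/46)) = -28606/3 - (-8/7 + 5/23) = -28606/3 - 1*(-149/161) = -28606/3 + 149/161 = -4605119/483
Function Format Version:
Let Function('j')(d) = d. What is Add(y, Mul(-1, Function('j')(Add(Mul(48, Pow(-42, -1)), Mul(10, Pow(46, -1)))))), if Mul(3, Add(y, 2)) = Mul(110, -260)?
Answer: Rational(-4605119, 483) ≈ -9534.4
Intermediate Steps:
y = Rational(-28606, 3) (y = Add(-2, Mul(Rational(1, 3), Mul(110, -260))) = Add(-2, Mul(Rational(1, 3), -28600)) = Add(-2, Rational(-28600, 3)) = Rational(-28606, 3) ≈ -9535.3)
Add(y, Mul(-1, Function('j')(Add(Mul(48, Pow(-42, -1)), Mul(10, Pow(46, -1)))))) = Add(Rational(-28606, 3), Mul(-1, Add(Mul(48, Pow(-42, -1)), Mul(10, Pow(46, -1))))) = Add(Rational(-28606, 3), Mul(-1, Add(Mul(48, Rational(-1, 42)), Mul(10, Rational(1, 46))))) = Add(Rational(-28606, 3), Mul(-1, Add(Rational(-8, 7), Rational(5, 23)))) = Add(Rational(-28606, 3), Mul(-1, Rational(-149, 161))) = Add(Rational(-28606, 3), Rational(149, 161)) = Rational(-4605119, 483)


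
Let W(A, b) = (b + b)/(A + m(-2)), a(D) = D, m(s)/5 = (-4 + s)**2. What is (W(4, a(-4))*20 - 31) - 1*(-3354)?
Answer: 76409/23 ≈ 3322.1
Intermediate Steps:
m(s) = 5*(-4 + s)**2
W(A, b) = 2*b/(180 + A) (W(A, b) = (b + b)/(A + 5*(-4 - 2)**2) = (2*b)/(A + 5*(-6)**2) = (2*b)/(A + 5*36) = (2*b)/(A + 180) = (2*b)/(180 + A) = 2*b/(180 + A))
(W(4, a(-4))*20 - 31) - 1*(-3354) = ((2*(-4)/(180 + 4))*20 - 31) - 1*(-3354) = ((2*(-4)/184)*20 - 31) + 3354 = ((2*(-4)*(1/184))*20 - 31) + 3354 = (-1/23*20 - 31) + 3354 = (-20/23 - 31) + 3354 = -733/23 + 3354 = 76409/23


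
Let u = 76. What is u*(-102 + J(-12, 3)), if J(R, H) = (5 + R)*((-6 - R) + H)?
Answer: -12540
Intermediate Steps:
J(R, H) = (5 + R)*(-6 + H - R)
u*(-102 + J(-12, 3)) = 76*(-102 + (-30 - 1*(-12)² - 11*(-12) + 5*3 + 3*(-12))) = 76*(-102 + (-30 - 1*144 + 132 + 15 - 36)) = 76*(-102 + (-30 - 144 + 132 + 15 - 36)) = 76*(-102 - 63) = 76*(-165) = -12540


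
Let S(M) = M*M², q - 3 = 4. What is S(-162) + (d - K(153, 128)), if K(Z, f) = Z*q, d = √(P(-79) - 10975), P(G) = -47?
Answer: -4252599 + I*√11022 ≈ -4.2526e+6 + 104.99*I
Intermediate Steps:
q = 7 (q = 3 + 4 = 7)
d = I*√11022 (d = √(-47 - 10975) = √(-11022) = I*√11022 ≈ 104.99*I)
K(Z, f) = 7*Z (K(Z, f) = Z*7 = 7*Z)
S(M) = M³
S(-162) + (d - K(153, 128)) = (-162)³ + (I*√11022 - 7*153) = -4251528 + (I*√11022 - 1*1071) = -4251528 + (I*√11022 - 1071) = -4251528 + (-1071 + I*√11022) = -4252599 + I*√11022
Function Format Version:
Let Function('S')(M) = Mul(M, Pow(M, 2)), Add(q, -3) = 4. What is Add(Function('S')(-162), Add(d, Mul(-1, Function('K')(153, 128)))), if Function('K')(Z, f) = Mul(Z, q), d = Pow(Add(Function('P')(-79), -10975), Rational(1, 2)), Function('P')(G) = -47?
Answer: Add(-4252599, Mul(I, Pow(11022, Rational(1, 2)))) ≈ Add(-4.2526e+6, Mul(104.99, I))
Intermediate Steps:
q = 7 (q = Add(3, 4) = 7)
d = Mul(I, Pow(11022, Rational(1, 2))) (d = Pow(Add(-47, -10975), Rational(1, 2)) = Pow(-11022, Rational(1, 2)) = Mul(I, Pow(11022, Rational(1, 2))) ≈ Mul(104.99, I))
Function('K')(Z, f) = Mul(7, Z) (Function('K')(Z, f) = Mul(Z, 7) = Mul(7, Z))
Function('S')(M) = Pow(M, 3)
Add(Function('S')(-162), Add(d, Mul(-1, Function('K')(153, 128)))) = Add(Pow(-162, 3), Add(Mul(I, Pow(11022, Rational(1, 2))), Mul(-1, Mul(7, 153)))) = Add(-4251528, Add(Mul(I, Pow(11022, Rational(1, 2))), Mul(-1, 1071))) = Add(-4251528, Add(Mul(I, Pow(11022, Rational(1, 2))), -1071)) = Add(-4251528, Add(-1071, Mul(I, Pow(11022, Rational(1, 2))))) = Add(-4252599, Mul(I, Pow(11022, Rational(1, 2))))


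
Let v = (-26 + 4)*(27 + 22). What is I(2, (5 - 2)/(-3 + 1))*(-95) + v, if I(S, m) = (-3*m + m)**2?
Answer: -1933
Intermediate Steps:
v = -1078 (v = -22*49 = -1078)
I(S, m) = 4*m**2 (I(S, m) = (-2*m)**2 = 4*m**2)
I(2, (5 - 2)/(-3 + 1))*(-95) + v = (4*((5 - 2)/(-3 + 1))**2)*(-95) - 1078 = (4*(3/(-2))**2)*(-95) - 1078 = (4*(3*(-1/2))**2)*(-95) - 1078 = (4*(-3/2)**2)*(-95) - 1078 = (4*(9/4))*(-95) - 1078 = 9*(-95) - 1078 = -855 - 1078 = -1933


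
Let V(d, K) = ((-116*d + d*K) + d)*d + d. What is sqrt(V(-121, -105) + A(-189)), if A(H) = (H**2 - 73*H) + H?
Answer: 2*I*sqrt(792953) ≈ 1781.0*I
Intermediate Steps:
A(H) = H**2 - 72*H
V(d, K) = d + d*(-115*d + K*d) (V(d, K) = ((-116*d + K*d) + d)*d + d = (-115*d + K*d)*d + d = d*(-115*d + K*d) + d = d + d*(-115*d + K*d))
sqrt(V(-121, -105) + A(-189)) = sqrt(-121*(1 - 115*(-121) - 105*(-121)) - 189*(-72 - 189)) = sqrt(-121*(1 + 13915 + 12705) - 189*(-261)) = sqrt(-121*26621 + 49329) = sqrt(-3221141 + 49329) = sqrt(-3171812) = 2*I*sqrt(792953)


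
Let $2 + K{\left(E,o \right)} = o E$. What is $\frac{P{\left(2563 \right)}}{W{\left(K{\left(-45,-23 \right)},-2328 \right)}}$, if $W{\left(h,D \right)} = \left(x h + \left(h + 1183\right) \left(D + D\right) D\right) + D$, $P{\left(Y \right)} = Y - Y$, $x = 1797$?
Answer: $0$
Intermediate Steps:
$K{\left(E,o \right)} = -2 + E o$ ($K{\left(E,o \right)} = -2 + o E = -2 + E o$)
$P{\left(Y \right)} = 0$
$W{\left(h,D \right)} = D + 1797 h + 2 D^{2} \left(1183 + h\right)$ ($W{\left(h,D \right)} = \left(1797 h + \left(h + 1183\right) \left(D + D\right) D\right) + D = \left(1797 h + \left(1183 + h\right) 2 D D\right) + D = \left(1797 h + 2 D \left(1183 + h\right) D\right) + D = \left(1797 h + 2 D^{2} \left(1183 + h\right)\right) + D = D + 1797 h + 2 D^{2} \left(1183 + h\right)$)
$\frac{P{\left(2563 \right)}}{W{\left(K{\left(-45,-23 \right)},-2328 \right)}} = \frac{0}{-2328 + 1797 \left(-2 - -1035\right) + 2366 \left(-2328\right)^{2} + 2 \left(-2 - -1035\right) \left(-2328\right)^{2}} = \frac{0}{-2328 + 1797 \left(-2 + 1035\right) + 2366 \cdot 5419584 + 2 \left(-2 + 1035\right) 5419584} = \frac{0}{-2328 + 1797 \cdot 1033 + 12822735744 + 2 \cdot 1033 \cdot 5419584} = \frac{0}{-2328 + 1856301 + 12822735744 + 11196860544} = \frac{0}{24021450261} = 0 \cdot \frac{1}{24021450261} = 0$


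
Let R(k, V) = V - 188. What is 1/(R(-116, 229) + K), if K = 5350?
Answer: 1/5391 ≈ 0.00018549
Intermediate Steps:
R(k, V) = -188 + V
1/(R(-116, 229) + K) = 1/((-188 + 229) + 5350) = 1/(41 + 5350) = 1/5391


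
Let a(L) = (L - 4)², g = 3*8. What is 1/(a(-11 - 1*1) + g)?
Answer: 1/280 ≈ 0.0035714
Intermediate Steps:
g = 24
a(L) = (-4 + L)²
1/(a(-11 - 1*1) + g) = 1/((-4 + (-11 - 1*1))² + 24) = 1/((-4 + (-11 - 1))² + 24) = 1/((-4 - 12)² + 24) = 1/((-16)² + 24) = 1/(256 + 24) = 1/280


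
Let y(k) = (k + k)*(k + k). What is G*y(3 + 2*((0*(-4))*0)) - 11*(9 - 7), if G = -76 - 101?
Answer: -6394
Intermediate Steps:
G = -177
y(k) = 4*k**2 (y(k) = (2*k)*(2*k) = 4*k**2)
G*y(3 + 2*((0*(-4))*0)) - 11*(9 - 7) = -708*(3 + 2*((0*(-4))*0))**2 - 11*(9 - 7) = -708*(3 + 2*(0*0))**2 - 11*2 = -708*(3 + 2*0)**2 - 22 = -708*(3 + 0)**2 - 22 = -708*3**2 - 22 = -708*9 - 22 = -177*36 - 22 = -6372 - 22 = -6394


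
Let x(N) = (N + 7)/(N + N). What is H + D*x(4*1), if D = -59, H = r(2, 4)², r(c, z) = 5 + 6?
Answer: 319/8 ≈ 39.875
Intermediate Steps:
r(c, z) = 11
H = 121 (H = 11² = 121)
x(N) = (7 + N)/(2*N) (x(N) = (7 + N)/((2*N)) = (7 + N)*(1/(2*N)) = (7 + N)/(2*N))
H + D*x(4*1) = 121 - 59*(7 + 4*1)/(2*(4*1)) = 121 - 59*(7 + 4)/(2*4) = 121 - 59*11/(2*4) = 121 - 59*11/8 = 121 - 649/8 = 319/8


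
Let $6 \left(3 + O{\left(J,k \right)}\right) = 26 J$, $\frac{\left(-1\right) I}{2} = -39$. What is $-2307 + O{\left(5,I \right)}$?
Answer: $- \frac{6865}{3} \approx -2288.3$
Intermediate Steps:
$I = 78$ ($I = \left(-2\right) \left(-39\right) = 78$)
$O{\left(J,k \right)} = -3 + \frac{13 J}{3}$ ($O{\left(J,k \right)} = -3 + \frac{26 J}{6} = -3 + \frac{13 J}{3}$)
$-2307 + O{\left(5,I \right)} = -2307 + \left(-3 + \frac{13}{3} \cdot 5\right) = -2307 + \left(-3 + \frac{65}{3}\right) = -2307 + \frac{56}{3} = - \frac{6865}{3}$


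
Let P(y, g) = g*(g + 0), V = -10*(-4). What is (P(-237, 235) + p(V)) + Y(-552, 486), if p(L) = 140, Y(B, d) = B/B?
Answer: 55366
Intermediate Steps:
Y(B, d) = 1
V = 40
P(y, g) = g² (P(y, g) = g*g = g²)
(P(-237, 235) + p(V)) + Y(-552, 486) = (235² + 140) + 1 = (55225 + 140) + 1 = 55365 + 1 = 55366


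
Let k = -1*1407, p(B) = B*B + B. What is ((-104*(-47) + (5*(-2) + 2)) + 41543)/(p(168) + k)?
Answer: 46423/26985 ≈ 1.7203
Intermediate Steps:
p(B) = B + B² (p(B) = B² + B = B + B²)
k = -1407
((-104*(-47) + (5*(-2) + 2)) + 41543)/(p(168) + k) = ((-104*(-47) + (5*(-2) + 2)) + 41543)/(168*(1 + 168) - 1407) = ((4888 + (-10 + 2)) + 41543)/(168*169 - 1407) = ((4888 - 8) + 41543)/(28392 - 1407) = (4880 + 41543)/26985 = 46423*(1/26985) = 46423/26985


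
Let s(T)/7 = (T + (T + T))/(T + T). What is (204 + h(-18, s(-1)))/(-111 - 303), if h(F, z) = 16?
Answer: -110/207 ≈ -0.53140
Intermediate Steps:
s(T) = 21/2 (s(T) = 7*((T + (T + T))/(T + T)) = 7*((T + 2*T)/((2*T))) = 7*((3*T)*(1/(2*T))) = 7*(3/2) = 21/2)
(204 + h(-18, s(-1)))/(-111 - 303) = (204 + 16)/(-111 - 303) = 220/(-414) = -1/414*220 = -110/207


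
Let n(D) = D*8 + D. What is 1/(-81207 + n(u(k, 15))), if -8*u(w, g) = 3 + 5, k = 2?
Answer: -1/81216 ≈ -1.2313e-5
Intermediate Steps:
u(w, g) = -1 (u(w, g) = -(3 + 5)/8 = -⅛*8 = -1)
n(D) = 9*D (n(D) = 8*D + D = 9*D)
1/(-81207 + n(u(k, 15))) = 1/(-81207 + 9*(-1)) = 1/(-81207 - 9) = 1/(-81216) = -1/81216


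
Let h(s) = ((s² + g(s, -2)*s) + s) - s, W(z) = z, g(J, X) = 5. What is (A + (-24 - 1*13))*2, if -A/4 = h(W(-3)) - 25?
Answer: 174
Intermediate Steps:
h(s) = s² + 5*s (h(s) = ((s² + 5*s) + s) - s = (s² + 6*s) - s = s² + 5*s)
A = 124 (A = -4*(-3*(5 - 3) - 25) = -4*(-3*2 - 25) = -4*(-6 - 25) = -4*(-31) = 124)
(A + (-24 - 1*13))*2 = (124 + (-24 - 1*13))*2 = (124 + (-24 - 13))*2 = (124 - 37)*2 = 87*2 = 174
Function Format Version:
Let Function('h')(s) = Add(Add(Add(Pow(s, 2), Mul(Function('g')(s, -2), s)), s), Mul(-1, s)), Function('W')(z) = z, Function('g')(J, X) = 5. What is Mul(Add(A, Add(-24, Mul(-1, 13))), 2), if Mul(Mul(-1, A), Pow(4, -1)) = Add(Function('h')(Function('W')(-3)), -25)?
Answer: 174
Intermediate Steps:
Function('h')(s) = Add(Pow(s, 2), Mul(5, s)) (Function('h')(s) = Add(Add(Add(Pow(s, 2), Mul(5, s)), s), Mul(-1, s)) = Add(Add(Pow(s, 2), Mul(6, s)), Mul(-1, s)) = Add(Pow(s, 2), Mul(5, s)))
A = 124 (A = Mul(-4, Add(Mul(-3, Add(5, -3)), -25)) = Mul(-4, Add(Mul(-3, 2), -25)) = Mul(-4, Add(-6, -25)) = Mul(-4, -31) = 124)
Mul(Add(A, Add(-24, Mul(-1, 13))), 2) = Mul(Add(124, Add(-24, Mul(-1, 13))), 2) = Mul(Add(124, Add(-24, -13)), 2) = Mul(Add(124, -37), 2) = Mul(87, 2) = 174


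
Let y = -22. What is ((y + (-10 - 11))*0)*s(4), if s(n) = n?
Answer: 0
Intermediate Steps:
((y + (-10 - 11))*0)*s(4) = ((-22 + (-10 - 11))*0)*4 = ((-22 - 21)*0)*4 = -43*0*4 = 0*4 = 0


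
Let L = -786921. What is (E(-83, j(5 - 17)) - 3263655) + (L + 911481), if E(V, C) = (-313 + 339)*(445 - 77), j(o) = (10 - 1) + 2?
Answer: -3129527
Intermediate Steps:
j(o) = 11 (j(o) = 9 + 2 = 11)
E(V, C) = 9568 (E(V, C) = 26*368 = 9568)
(E(-83, j(5 - 17)) - 3263655) + (L + 911481) = (9568 - 3263655) + (-786921 + 911481) = -3254087 + 124560 = -3129527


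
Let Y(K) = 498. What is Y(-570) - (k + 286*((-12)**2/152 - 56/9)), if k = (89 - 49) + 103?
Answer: 318677/171 ≈ 1863.6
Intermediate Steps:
k = 143 (k = 40 + 103 = 143)
Y(-570) - (k + 286*((-12)**2/152 - 56/9)) = 498 - (143 + 286*((-12)**2/152 - 56/9)) = 498 - (143 + 286*(144*(1/152) - 56*1/9)) = 498 - (143 + 286*(18/19 - 56/9)) = 498 - (143 + 286*(-902/171)) = 498 - (143 - 257972/171) = 498 - 1*(-233519/171) = 498 + 233519/171 = 318677/171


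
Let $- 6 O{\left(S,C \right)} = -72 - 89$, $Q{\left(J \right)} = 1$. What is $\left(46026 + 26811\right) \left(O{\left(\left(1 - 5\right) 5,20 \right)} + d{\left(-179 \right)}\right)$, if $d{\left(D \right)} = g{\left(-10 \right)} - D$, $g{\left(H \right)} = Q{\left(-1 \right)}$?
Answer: $\frac{30130239}{2} \approx 1.5065 \cdot 10^{7}$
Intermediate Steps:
$g{\left(H \right)} = 1$
$O{\left(S,C \right)} = \frac{161}{6}$ ($O{\left(S,C \right)} = - \frac{-72 - 89}{6} = \left(- \frac{1}{6}\right) \left(-161\right) = \frac{161}{6}$)
$d{\left(D \right)} = 1 - D$
$\left(46026 + 26811\right) \left(O{\left(\left(1 - 5\right) 5,20 \right)} + d{\left(-179 \right)}\right) = \left(46026 + 26811\right) \left(\frac{161}{6} + \left(1 - -179\right)\right) = 72837 \left(\frac{161}{6} + \left(1 + 179\right)\right) = 72837 \left(\frac{161}{6} + 180\right) = 72837 \cdot \frac{1241}{6} = \frac{30130239}{2}$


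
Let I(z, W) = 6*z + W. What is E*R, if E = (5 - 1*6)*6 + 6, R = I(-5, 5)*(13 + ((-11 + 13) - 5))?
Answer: 0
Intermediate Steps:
I(z, W) = W + 6*z
R = -250 (R = (5 + 6*(-5))*(13 + ((-11 + 13) - 5)) = (5 - 30)*(13 + (2 - 5)) = -25*(13 - 3) = -25*10 = -250)
E = 0 (E = (5 - 6)*6 + 6 = -1*6 + 6 = -6 + 6 = 0)
E*R = 0*(-250) = 0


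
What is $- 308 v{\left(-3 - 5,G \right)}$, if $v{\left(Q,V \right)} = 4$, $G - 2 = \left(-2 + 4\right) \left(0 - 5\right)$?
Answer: $-1232$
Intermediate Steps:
$G = -8$ ($G = 2 + \left(-2 + 4\right) \left(0 - 5\right) = 2 + 2 \left(-5\right) = 2 - 10 = -8$)
$- 308 v{\left(-3 - 5,G \right)} = \left(-308\right) 4 = -1232$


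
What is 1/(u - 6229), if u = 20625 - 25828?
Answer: -1/11432 ≈ -8.7474e-5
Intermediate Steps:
u = -5203
1/(u - 6229) = 1/(-5203 - 6229) = 1/(-11432) = -1/11432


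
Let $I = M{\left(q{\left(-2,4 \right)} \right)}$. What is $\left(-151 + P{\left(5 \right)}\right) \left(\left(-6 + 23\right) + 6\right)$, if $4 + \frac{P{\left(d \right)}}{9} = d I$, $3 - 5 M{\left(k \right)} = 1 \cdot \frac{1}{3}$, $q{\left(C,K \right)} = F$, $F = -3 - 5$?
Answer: $-3749$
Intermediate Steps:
$F = -8$ ($F = -3 - 5 = -8$)
$q{\left(C,K \right)} = -8$
$M{\left(k \right)} = \frac{8}{15}$ ($M{\left(k \right)} = \frac{3}{5} - \frac{1 \cdot \frac{1}{3}}{5} = \frac{3}{5} - \frac{1}{15} = \frac{8}{15}$)
$I = \frac{8}{15} \approx 0.53333$
$P{\left(d \right)} = -36 + \frac{24 d}{5}$ ($P{\left(d \right)} = -36 + 9 d \frac{8}{15} = -36 + 9 \frac{8 d}{15} = -36 + \frac{24 d}{5}$)
$\left(-151 + P{\left(5 \right)}\right) \left(\left(-6 + 23\right) + 6\right) = \left(-151 + \left(-36 + \frac{24}{5} \cdot 5\right)\right) \left(\left(-6 + 23\right) + 6\right) = \left(-151 + \left(-36 + 24\right)\right) \left(17 + 6\right) = \left(-151 - 12\right) 23 = \left(-163\right) 23 = -3749$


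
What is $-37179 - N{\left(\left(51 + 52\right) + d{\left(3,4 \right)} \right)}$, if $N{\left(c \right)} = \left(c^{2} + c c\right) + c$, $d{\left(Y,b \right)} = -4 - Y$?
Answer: $-55707$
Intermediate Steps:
$N{\left(c \right)} = c + 2 c^{2}$ ($N{\left(c \right)} = \left(c^{2} + c^{2}\right) + c = 2 c^{2} + c = c + 2 c^{2}$)
$-37179 - N{\left(\left(51 + 52\right) + d{\left(3,4 \right)} \right)} = -37179 - \left(\left(51 + 52\right) - 7\right) \left(1 + 2 \left(\left(51 + 52\right) - 7\right)\right) = -37179 - \left(103 - 7\right) \left(1 + 2 \left(103 - 7\right)\right) = -37179 - 96 \left(1 + 2 \cdot 96\right) = -37179 - 96 \left(1 + 192\right) = -37179 - 96 \cdot 193 = -37179 - 18528 = -55707$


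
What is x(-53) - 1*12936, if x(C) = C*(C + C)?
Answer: -7318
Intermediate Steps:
x(C) = 2*C² (x(C) = C*(2*C) = 2*C²)
x(-53) - 1*12936 = 2*(-53)² - 1*12936 = 2*2809 - 12936 = 5618 - 12936 = -7318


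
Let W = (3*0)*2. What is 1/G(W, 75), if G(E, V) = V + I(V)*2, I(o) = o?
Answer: 1/225 ≈ 0.0044444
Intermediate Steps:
W = 0 (W = 0*2 = 0)
G(E, V) = 3*V (G(E, V) = V + V*2 = V + 2*V = 3*V)
1/G(W, 75) = 1/(3*75) = 1/225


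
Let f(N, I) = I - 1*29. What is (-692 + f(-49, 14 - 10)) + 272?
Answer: -445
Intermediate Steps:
f(N, I) = -29 + I (f(N, I) = I - 29 = -29 + I)
(-692 + f(-49, 14 - 10)) + 272 = (-692 + (-29 + (14 - 10))) + 272 = (-692 + (-29 + 4)) + 272 = (-692 - 25) + 272 = -717 + 272 = -445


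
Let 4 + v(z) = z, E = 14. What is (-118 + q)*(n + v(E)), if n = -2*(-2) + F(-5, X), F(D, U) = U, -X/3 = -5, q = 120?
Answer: 58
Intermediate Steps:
v(z) = -4 + z
X = 15 (X = -3*(-5) = 15)
n = 19 (n = -2*(-2) + 15 = 4 + 15 = 19)
(-118 + q)*(n + v(E)) = (-118 + 120)*(19 + (-4 + 14)) = 2*(19 + 10) = 2*29 = 58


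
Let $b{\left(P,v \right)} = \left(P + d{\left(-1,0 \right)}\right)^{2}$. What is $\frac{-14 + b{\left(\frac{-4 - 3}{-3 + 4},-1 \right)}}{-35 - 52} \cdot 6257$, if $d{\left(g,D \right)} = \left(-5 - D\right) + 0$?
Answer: $- \frac{813410}{87} \approx -9349.5$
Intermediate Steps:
$d{\left(g,D \right)} = -5 - D$
$b{\left(P,v \right)} = \left(-5 + P\right)^{2}$ ($b{\left(P,v \right)} = \left(P - 5\right)^{2} = \left(-5 + P\right)^{2}$)
$\frac{-14 + b{\left(\frac{-4 - 3}{-3 + 4},-1 \right)}}{-35 - 52} \cdot 6257 = \frac{-14 + \left(-5 + \frac{-4 - 3}{-3 + 4}\right)^{2}}{-35 - 52} \cdot 6257 = \frac{-14 + \left(-5 - \frac{7}{1}\right)^{2}}{-87} \cdot 6257 = \left(-14 + \left(-5 - 7\right)^{2}\right) \left(- \frac{1}{87}\right) 6257 = \left(-14 + \left(-12\right)^{2}\right) \left(- \frac{1}{87}\right) 6257 = \left(-14 + 144\right) \left(- \frac{1}{87}\right) 6257 = 130 \left(- \frac{1}{87}\right) 6257 = \left(- \frac{130}{87}\right) 6257 = - \frac{813410}{87}$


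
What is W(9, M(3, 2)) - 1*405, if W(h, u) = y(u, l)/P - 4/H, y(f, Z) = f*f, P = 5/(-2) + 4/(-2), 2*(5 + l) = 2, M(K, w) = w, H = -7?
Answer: -25535/63 ≈ -405.32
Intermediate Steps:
l = -4 (l = -5 + (½)*2 = -5 + 1 = -4)
P = -9/2 (P = 5*(-½) + 4*(-½) = -5/2 - 2 = -9/2 ≈ -4.5000)
y(f, Z) = f²
W(h, u) = 4/7 - 2*u²/9 (W(h, u) = u²/(-9/2) - 4/(-7) = u²*(-2/9) - 4*(-⅐) = -2*u²/9 + 4/7 = 4/7 - 2*u²/9)
W(9, M(3, 2)) - 1*405 = (4/7 - 2/9*2²) - 1*405 = (4/7 - 2/9*4) - 405 = (4/7 - 8/9) - 405 = -20/63 - 405 = -25535/63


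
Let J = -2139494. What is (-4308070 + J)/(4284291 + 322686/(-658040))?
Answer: -707125835760/469872421159 ≈ -1.5049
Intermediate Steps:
(-4308070 + J)/(4284291 + 322686/(-658040)) = (-4308070 - 2139494)/(4284291 + 322686/(-658040)) = -6447564/(4284291 + 322686*(-1/658040)) = -6447564/(4284291 - 161343/329020) = -6447564/1409617263477/329020 = -6447564*329020/1409617263477 = -707125835760/469872421159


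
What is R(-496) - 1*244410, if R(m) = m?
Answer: -244906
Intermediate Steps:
R(-496) - 1*244410 = -496 - 1*244410 = -496 - 244410 = -244906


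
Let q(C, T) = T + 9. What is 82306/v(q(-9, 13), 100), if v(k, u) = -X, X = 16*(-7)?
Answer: 5879/8 ≈ 734.88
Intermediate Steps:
q(C, T) = 9 + T
X = -112
v(k, u) = 112 (v(k, u) = -1*(-112) = 112)
82306/v(q(-9, 13), 100) = 82306/112 = 82306*(1/112) = 5879/8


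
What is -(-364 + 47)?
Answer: 317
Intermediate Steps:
-(-364 + 47) = -1*(-317) = 317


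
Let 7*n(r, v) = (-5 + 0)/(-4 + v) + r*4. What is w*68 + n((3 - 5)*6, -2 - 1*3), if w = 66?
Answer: 40331/9 ≈ 4481.2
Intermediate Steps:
n(r, v) = -5/(7*(-4 + v)) + 4*r/7 (n(r, v) = ((-5 + 0)/(-4 + v) + r*4)/7 = (-5/(-4 + v) + 4*r)/7 = -5/(7*(-4 + v)) + 4*r/7)
w*68 + n((3 - 5)*6, -2 - 1*3) = 66*68 + (-5 - 16*(3 - 5)*6 + 4*((3 - 5)*6)*(-2 - 1*3))/(7*(-4 + (-2 - 1*3))) = 4488 + (-5 - (-32)*6 + 4*(-2*6)*(-2 - 3))/(7*(-4 + (-2 - 3))) = 4488 + (-5 - 16*(-12) + 4*(-12)*(-5))/(7*(-4 - 5)) = 4488 + (⅐)*(-5 + 192 + 240)/(-9) = 4488 + (⅐)*(-⅑)*427 = 4488 - 61/9 = 40331/9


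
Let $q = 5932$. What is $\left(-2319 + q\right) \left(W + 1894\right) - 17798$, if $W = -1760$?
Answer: $466344$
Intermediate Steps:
$\left(-2319 + q\right) \left(W + 1894\right) - 17798 = \left(-2319 + 5932\right) \left(-1760 + 1894\right) - 17798 = 3613 \cdot 134 - 17798 = 484142 - 17798 = 466344$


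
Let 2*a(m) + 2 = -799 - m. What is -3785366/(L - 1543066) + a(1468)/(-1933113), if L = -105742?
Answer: 522815056931/227666584236 ≈ 2.2964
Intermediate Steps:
a(m) = -801/2 - m/2 (a(m) = -1 + (-799 - m)/2 = -1 + (-799/2 - m/2) = -801/2 - m/2)
-3785366/(L - 1543066) + a(1468)/(-1933113) = -3785366/(-105742 - 1543066) + (-801/2 - ½*1468)/(-1933113) = -3785366/(-1648808) + (-801/2 - 734)*(-1/1933113) = -3785366*(-1/1648808) - 2269/2*(-1/1933113) = 1892683/824404 + 2269/3866226 = 522815056931/227666584236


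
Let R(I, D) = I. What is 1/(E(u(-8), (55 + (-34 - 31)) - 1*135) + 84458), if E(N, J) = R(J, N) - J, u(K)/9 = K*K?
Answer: 1/84458 ≈ 1.1840e-5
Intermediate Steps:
u(K) = 9*K**2 (u(K) = 9*(K*K) = 9*K**2)
E(N, J) = 0 (E(N, J) = J - J = 0)
1/(E(u(-8), (55 + (-34 - 31)) - 1*135) + 84458) = 1/(0 + 84458) = 1/84458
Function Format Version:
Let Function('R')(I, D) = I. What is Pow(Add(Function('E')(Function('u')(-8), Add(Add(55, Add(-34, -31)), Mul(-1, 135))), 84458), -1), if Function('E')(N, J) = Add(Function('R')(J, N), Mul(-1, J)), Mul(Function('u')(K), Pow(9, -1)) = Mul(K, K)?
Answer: Rational(1, 84458) ≈ 1.1840e-5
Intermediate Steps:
Function('u')(K) = Mul(9, Pow(K, 2)) (Function('u')(K) = Mul(9, Mul(K, K)) = Mul(9, Pow(K, 2)))
Function('E')(N, J) = 0 (Function('E')(N, J) = Add(J, Mul(-1, J)) = 0)
Pow(Add(Function('E')(Function('u')(-8), Add(Add(55, Add(-34, -31)), Mul(-1, 135))), 84458), -1) = Pow(Add(0, 84458), -1) = Pow(84458, -1) = Rational(1, 84458)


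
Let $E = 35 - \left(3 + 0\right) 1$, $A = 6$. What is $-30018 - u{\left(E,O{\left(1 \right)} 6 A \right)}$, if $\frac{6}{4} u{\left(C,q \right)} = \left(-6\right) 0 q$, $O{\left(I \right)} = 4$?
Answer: $-30018$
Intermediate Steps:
$E = 32$ ($E = 35 - 3 \cdot 1 = 35 - 3 = 32$)
$u{\left(C,q \right)} = 0$ ($u{\left(C,q \right)} = \frac{2 \left(-6\right) 0 q}{3} = \frac{2 \cdot 0 q}{3} = \frac{2}{3} \cdot 0 = 0$)
$-30018 - u{\left(E,O{\left(1 \right)} 6 A \right)} = -30018 - 0 = -30018 + 0 = -30018$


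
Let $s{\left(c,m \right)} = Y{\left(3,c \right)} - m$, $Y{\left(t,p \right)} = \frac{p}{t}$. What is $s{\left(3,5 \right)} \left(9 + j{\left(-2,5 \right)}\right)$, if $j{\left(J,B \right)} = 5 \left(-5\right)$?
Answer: $64$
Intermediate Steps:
$j{\left(J,B \right)} = -25$
$s{\left(c,m \right)} = - m + \frac{c}{3}$ ($s{\left(c,m \right)} = \frac{c}{3} - m = - m + \frac{c}{3}$)
$s{\left(3,5 \right)} \left(9 + j{\left(-2,5 \right)}\right) = \left(\left(-1\right) 5 + \frac{1}{3} \cdot 3\right) \left(9 - 25\right) = \left(-5 + 1\right) \left(-16\right) = \left(-4\right) \left(-16\right) = 64$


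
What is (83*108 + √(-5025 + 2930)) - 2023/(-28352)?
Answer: 254149351/28352 + I*√2095 ≈ 8964.1 + 45.771*I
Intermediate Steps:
(83*108 + √(-5025 + 2930)) - 2023/(-28352) = (8964 + √(-2095)) - 2023*(-1/28352) = (8964 + I*√2095) + 2023/28352 = 254149351/28352 + I*√2095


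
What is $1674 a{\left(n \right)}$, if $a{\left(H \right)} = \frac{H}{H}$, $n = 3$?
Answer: $1674$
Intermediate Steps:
$a{\left(H \right)} = 1$
$1674 a{\left(n \right)} = 1674 \cdot 1 = 1674$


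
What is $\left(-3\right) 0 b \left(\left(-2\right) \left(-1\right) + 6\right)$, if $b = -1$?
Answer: $0$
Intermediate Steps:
$\left(-3\right) 0 b \left(\left(-2\right) \left(-1\right) + 6\right) = \left(-3\right) 0 \left(-1\right) \left(\left(-2\right) \left(-1\right) + 6\right) = 0 \left(-1\right) \left(2 + 6\right) = 0 \cdot 8 = 0$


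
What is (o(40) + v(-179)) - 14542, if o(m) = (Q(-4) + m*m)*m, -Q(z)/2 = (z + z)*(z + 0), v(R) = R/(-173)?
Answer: 8113533/173 ≈ 46899.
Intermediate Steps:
v(R) = -R/173 (v(R) = R*(-1/173) = -R/173)
Q(z) = -4*z² (Q(z) = -2*(z + z)*(z + 0) = -2*2*z*z = -4*z²)
o(m) = m*(-64 + m²) (o(m) = (-4*(-4)² + m*m)*m = (-4*16 + m²)*m = (-64 + m²)*m = m*(-64 + m²))
(o(40) + v(-179)) - 14542 = (40*(-64 + 40²) - 1/173*(-179)) - 14542 = (40*(-64 + 1600) + 179/173) - 14542 = (40*1536 + 179/173) - 14542 = (61440 + 179/173) - 14542 = 10629299/173 - 14542 = 8113533/173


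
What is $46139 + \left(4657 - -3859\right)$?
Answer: $54655$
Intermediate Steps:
$46139 + \left(4657 - -3859\right) = 46139 + \left(4657 + 3859\right) = 46139 + 8516 = 54655$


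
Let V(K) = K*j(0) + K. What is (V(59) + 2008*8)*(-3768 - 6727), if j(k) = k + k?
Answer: -169210885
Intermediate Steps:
j(k) = 2*k
V(K) = K (V(K) = K*(2*0) + K = K*0 + K = 0 + K = K)
(V(59) + 2008*8)*(-3768 - 6727) = (59 + 2008*8)*(-3768 - 6727) = (59 + 16064)*(-10495) = 16123*(-10495) = -169210885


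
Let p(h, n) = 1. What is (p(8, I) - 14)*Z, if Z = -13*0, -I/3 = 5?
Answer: 0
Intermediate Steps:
I = -15 (I = -3*5 = -15)
Z = 0
(p(8, I) - 14)*Z = (1 - 14)*0 = -13*0 = 0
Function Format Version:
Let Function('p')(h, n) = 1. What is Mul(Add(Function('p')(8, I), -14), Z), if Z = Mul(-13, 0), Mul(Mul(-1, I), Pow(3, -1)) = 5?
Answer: 0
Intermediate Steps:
I = -15 (I = Mul(-3, 5) = -15)
Z = 0
Mul(Add(Function('p')(8, I), -14), Z) = Mul(Add(1, -14), 0) = Mul(-13, 0) = 0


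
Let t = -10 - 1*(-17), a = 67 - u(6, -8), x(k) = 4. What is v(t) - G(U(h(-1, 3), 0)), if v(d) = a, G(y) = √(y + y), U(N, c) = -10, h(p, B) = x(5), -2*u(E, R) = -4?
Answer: 65 - 2*I*√5 ≈ 65.0 - 4.4721*I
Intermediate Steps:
u(E, R) = 2 (u(E, R) = -½*(-4) = 2)
h(p, B) = 4
a = 65 (a = 67 - 1*2 = 67 - 2 = 65)
G(y) = √2*√y (G(y) = √(2*y) = √2*√y)
t = 7 (t = -10 + 17 = 7)
v(d) = 65
v(t) - G(U(h(-1, 3), 0)) = 65 - √2*√(-10) = 65 - √2*I*√10 = 65 - 2*I*√5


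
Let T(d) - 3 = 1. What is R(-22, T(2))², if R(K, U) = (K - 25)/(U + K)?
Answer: 2209/324 ≈ 6.8179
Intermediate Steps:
T(d) = 4 (T(d) = 3 + 1 = 4)
R(K, U) = (-25 + K)/(K + U)
R(-22, T(2))² = ((-25 - 22)/(-22 + 4))² = (-47/(-18))² = (-1/18*(-47))² = (47/18)² = 2209/324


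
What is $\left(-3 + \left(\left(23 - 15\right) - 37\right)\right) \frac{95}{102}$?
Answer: $- \frac{1520}{51} \approx -29.804$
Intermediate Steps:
$\left(-3 + \left(\left(23 - 15\right) - 37\right)\right) \frac{95}{102} = \left(-3 + \left(8 - 37\right)\right) 95 \cdot \frac{1}{102} = \left(-3 - 29\right) \frac{95}{102} = \left(-32\right) \frac{95}{102} = - \frac{1520}{51}$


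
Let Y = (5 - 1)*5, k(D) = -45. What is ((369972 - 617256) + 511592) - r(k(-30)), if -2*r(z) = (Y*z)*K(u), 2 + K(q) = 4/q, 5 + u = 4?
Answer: 267008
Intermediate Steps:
u = -1 (u = -5 + 4 = -1)
K(q) = -2 + 4/q
Y = 20 (Y = 4*5 = 20)
r(z) = 60*z (r(z) = -20*z*(-2 + 4/(-1))/2 = -20*z*(-2 + 4*(-1))/2 = -20*z*(-2 - 4)/2 = -20*z*(-6)/2 = -(-60)*z = 60*z)
((369972 - 617256) + 511592) - r(k(-30)) = ((369972 - 617256) + 511592) - 60*(-45) = (-247284 + 511592) - 1*(-2700) = 264308 + 2700 = 267008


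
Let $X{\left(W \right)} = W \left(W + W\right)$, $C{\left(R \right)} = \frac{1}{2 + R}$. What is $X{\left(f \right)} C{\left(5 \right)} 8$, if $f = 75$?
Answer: $\frac{90000}{7} \approx 12857.0$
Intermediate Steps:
$X{\left(W \right)} = 2 W^{2}$ ($X{\left(W \right)} = W 2 W = 2 W^{2}$)
$X{\left(f \right)} C{\left(5 \right)} 8 = 2 \cdot 75^{2} \frac{1}{2 + 5} \cdot 8 = 2 \cdot 5625 \cdot \frac{1}{7} \cdot 8 = 11250 \cdot \frac{1}{7} \cdot 8 = 11250 \cdot \frac{8}{7} = \frac{90000}{7}$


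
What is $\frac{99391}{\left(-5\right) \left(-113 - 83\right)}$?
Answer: $\frac{99391}{980} \approx 101.42$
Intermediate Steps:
$\frac{99391}{\left(-5\right) \left(-113 - 83\right)} = \frac{99391}{\left(-5\right) \left(-196\right)} = \frac{99391}{980}$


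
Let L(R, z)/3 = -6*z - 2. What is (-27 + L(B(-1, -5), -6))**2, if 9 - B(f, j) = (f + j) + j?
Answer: 5625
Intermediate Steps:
B(f, j) = 9 - f - 2*j (B(f, j) = 9 - ((f + j) + j) = 9 - (f + 2*j) = 9 + (-f - 2*j) = 9 - f - 2*j)
L(R, z) = -6 - 18*z (L(R, z) = 3*(-6*z - 2) = 3*(-2 - 6*z) = -6 - 18*z)
(-27 + L(B(-1, -5), -6))**2 = (-27 + (-6 - 18*(-6)))**2 = (-27 + (-6 + 108))**2 = (-27 + 102)**2 = 75**2 = 5625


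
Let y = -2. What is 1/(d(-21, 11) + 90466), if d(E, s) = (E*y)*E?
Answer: 1/89584 ≈ 1.1163e-5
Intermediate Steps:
d(E, s) = -2*E² (d(E, s) = (E*(-2))*E = (-2*E)*E = -2*E²)
1/(d(-21, 11) + 90466) = 1/(-2*(-21)² + 90466) = 1/(-2*441 + 90466) = 1/(-882 + 90466) = 1/89584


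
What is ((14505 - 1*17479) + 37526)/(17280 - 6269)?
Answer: 4936/1573 ≈ 3.1380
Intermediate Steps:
((14505 - 1*17479) + 37526)/(17280 - 6269) = ((14505 - 17479) + 37526)/11011 = (-2974 + 37526)*(1/11011) = 34552*(1/11011) = 4936/1573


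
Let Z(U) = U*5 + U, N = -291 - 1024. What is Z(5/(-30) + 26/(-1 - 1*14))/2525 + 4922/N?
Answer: -12443041/3320375 ≈ -3.7475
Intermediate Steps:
N = -1315
Z(U) = 6*U (Z(U) = 5*U + U = 6*U)
Z(5/(-30) + 26/(-1 - 1*14))/2525 + 4922/N = (6*(5/(-30) + 26/(-1 - 1*14)))/2525 + 4922/(-1315) = (6*(5*(-1/30) + 26/(-1 - 14)))*(1/2525) + 4922*(-1/1315) = (6*(-⅙ + 26/(-15)))*(1/2525) - 4922/1315 = (6*(-⅙ + 26*(-1/15)))*(1/2525) - 4922/1315 = (6*(-⅙ - 26/15))*(1/2525) - 4922/1315 = (6*(-19/10))*(1/2525) - 4922/1315 = -57/5*1/2525 - 4922/1315 = -57/12625 - 4922/1315 = -12443041/3320375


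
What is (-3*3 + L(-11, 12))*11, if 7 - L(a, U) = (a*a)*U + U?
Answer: -16126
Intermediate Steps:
L(a, U) = 7 - U - U*a**2 (L(a, U) = 7 - ((a*a)*U + U) = 7 - (a**2*U + U) = 7 - (U*a**2 + U) = 7 - (U + U*a**2) = 7 + (-U - U*a**2) = 7 - U - U*a**2)
(-3*3 + L(-11, 12))*11 = (-3*3 + (7 - 1*12 - 1*12*(-11)**2))*11 = (-9 + (7 - 12 - 1*12*121))*11 = (-9 + (7 - 12 - 1452))*11 = (-9 - 1457)*11 = -1466*11 = -16126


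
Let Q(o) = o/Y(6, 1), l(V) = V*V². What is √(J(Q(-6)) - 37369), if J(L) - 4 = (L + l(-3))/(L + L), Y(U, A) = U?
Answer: I*√37351 ≈ 193.26*I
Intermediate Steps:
l(V) = V³
Q(o) = o/6
J(L) = 4 + (-27 + L)/(2*L) (J(L) = 4 + (L + (-3)³)/(L + L) = 4 + (L - 27)/((2*L)) = 4 + (-27 + L)*(1/(2*L)) = 4 + (-27 + L)/(2*L))
√(J(Q(-6)) - 37369) = √(9*(-3 + (⅙)*(-6))/(2*(((⅙)*(-6)))) - 37369) = √((9/2)*(-3 - 1)/(-1) - 37369) = √((9/2)*(-1)*(-4) - 37369) = √(18 - 37369) = √(-37351) = I*√37351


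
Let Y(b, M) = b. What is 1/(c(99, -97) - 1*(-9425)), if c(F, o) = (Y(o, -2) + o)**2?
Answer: 1/47061 ≈ 2.1249e-5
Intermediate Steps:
c(F, o) = 4*o**2 (c(F, o) = (o + o)**2 = (2*o)**2 = 4*o**2)
1/(c(99, -97) - 1*(-9425)) = 1/(4*(-97)**2 - 1*(-9425)) = 1/(4*9409 + 9425) = 1/(37636 + 9425) = 1/47061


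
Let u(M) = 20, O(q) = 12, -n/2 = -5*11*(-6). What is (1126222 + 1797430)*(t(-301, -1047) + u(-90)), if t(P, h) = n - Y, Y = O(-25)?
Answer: -1906221104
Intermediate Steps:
n = -660 (n = -2*(-5*11)*(-6) = -(-110)*(-6) = -2*330 = -660)
Y = 12
t(P, h) = -672 (t(P, h) = -660 - 1*12 = -660 - 12 = -672)
(1126222 + 1797430)*(t(-301, -1047) + u(-90)) = (1126222 + 1797430)*(-672 + 20) = 2923652*(-652) = -1906221104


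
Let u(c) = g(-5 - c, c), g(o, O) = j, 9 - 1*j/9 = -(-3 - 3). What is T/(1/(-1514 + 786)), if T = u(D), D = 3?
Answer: -19656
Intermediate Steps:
j = 27 (j = 81 - (-9)*(-3 - 3) = 81 - (-9)*(-6) = 81 - 9*6 = 81 - 54 = 27)
g(o, O) = 27
u(c) = 27
T = 27
T/(1/(-1514 + 786)) = 27/(1/(-1514 + 786)) = 27/(1/(-728)) = 27/(-1/728) = 27*(-728) = -19656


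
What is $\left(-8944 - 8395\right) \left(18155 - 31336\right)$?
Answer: $228545359$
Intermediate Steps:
$\left(-8944 - 8395\right) \left(18155 - 31336\right) = \left(-17339\right) \left(-13181\right) = 228545359$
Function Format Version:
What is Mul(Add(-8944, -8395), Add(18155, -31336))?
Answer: 228545359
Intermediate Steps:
Mul(Add(-8944, -8395), Add(18155, -31336)) = Mul(-17339, -13181) = 228545359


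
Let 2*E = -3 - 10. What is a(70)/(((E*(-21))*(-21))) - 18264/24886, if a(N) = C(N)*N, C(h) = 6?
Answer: -2990756/3396939 ≈ -0.88043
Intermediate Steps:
E = -13/2 (E = (-3 - 10)/2 = (½)*(-13) = -13/2 ≈ -6.5000)
a(N) = 6*N
a(70)/(((E*(-21))*(-21))) - 18264/24886 = (6*70)/((-13/2*(-21)*(-21))) - 18264/24886 = 420/(((273/2)*(-21))) - 18264*1/24886 = 420/(-5733/2) - 9132/12443 = 420*(-2/5733) - 9132/12443 = -40/273 - 9132/12443 = -2990756/3396939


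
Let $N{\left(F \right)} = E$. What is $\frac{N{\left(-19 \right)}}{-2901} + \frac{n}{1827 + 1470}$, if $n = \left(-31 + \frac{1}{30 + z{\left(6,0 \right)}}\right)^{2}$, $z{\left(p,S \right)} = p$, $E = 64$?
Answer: $\frac{1111043119}{4131905904} \approx 0.26889$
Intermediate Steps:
$n = \frac{1243225}{1296}$ ($n = \left(-31 + \frac{1}{30 + 6}\right)^{2} = \left(-31 + \frac{1}{36}\right)^{2} = \left(- \frac{1115}{36}\right)^{2} = \frac{1243225}{1296} \approx 959.28$)
$N{\left(F \right)} = 64$
$\frac{N{\left(-19 \right)}}{-2901} + \frac{n}{1827 + 1470} = \frac{64}{-2901} + \frac{1243225}{1296 \left(1827 + 1470\right)} = 64 \left(- \frac{1}{2901}\right) + \frac{1243225}{1296 \cdot 3297} = - \frac{64}{2901} + \frac{1243225}{1296} \cdot \frac{1}{3297} = - \frac{64}{2901} + \frac{1243225}{4272912} = \frac{1111043119}{4131905904}$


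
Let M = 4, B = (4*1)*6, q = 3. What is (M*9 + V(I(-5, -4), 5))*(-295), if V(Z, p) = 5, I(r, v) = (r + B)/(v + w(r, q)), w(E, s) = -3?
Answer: -12095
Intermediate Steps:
B = 24 (B = 4*6 = 24)
I(r, v) = (24 + r)/(-3 + v) (I(r, v) = (r + 24)/(v - 3) = (24 + r)/(-3 + v))
(M*9 + V(I(-5, -4), 5))*(-295) = (4*9 + 5)*(-295) = (36 + 5)*(-295) = 41*(-295) = -12095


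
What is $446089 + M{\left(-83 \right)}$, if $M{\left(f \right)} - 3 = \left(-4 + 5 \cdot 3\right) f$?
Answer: $445179$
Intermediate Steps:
$M{\left(f \right)} = 3 + 11 f$ ($M{\left(f \right)} = 3 + \left(-4 + 5 \cdot 3\right) f = 3 + \left(-4 + 15\right) f = 3 + 11 f$)
$446089 + M{\left(-83 \right)} = 446089 + \left(3 + 11 \left(-83\right)\right) = 446089 + \left(3 - 913\right) = 446089 - 910 = 445179$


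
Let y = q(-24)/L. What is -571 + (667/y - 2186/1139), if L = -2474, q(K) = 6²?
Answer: -951510971/20502 ≈ -46411.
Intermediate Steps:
q(K) = 36
y = -18/1237 (y = 36/(-2474) = 36*(-1/2474) = -18/1237 ≈ -0.014551)
-571 + (667/y - 2186/1139) = -571 + (667/(-18/1237) - 2186/1139) = -571 + (667*(-1237/18) - 2186*1/1139) = -571 + (-825079/18 - 2186/1139) = -571 - 939804329/20502 = -951510971/20502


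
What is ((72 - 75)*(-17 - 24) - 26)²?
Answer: 9409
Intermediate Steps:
((72 - 75)*(-17 - 24) - 26)² = (-3*(-41) - 26)² = (123 - 26)² = 97² = 9409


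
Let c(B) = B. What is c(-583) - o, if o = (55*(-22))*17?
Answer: 19987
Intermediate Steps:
o = -20570 (o = -1210*17 = -20570)
c(-583) - o = -583 - 1*(-20570) = -583 + 20570 = 19987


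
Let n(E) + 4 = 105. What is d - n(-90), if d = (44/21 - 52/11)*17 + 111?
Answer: -8026/231 ≈ -34.745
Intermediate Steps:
n(E) = 101 (n(E) = -4 + 105 = 101)
d = 15305/231 (d = (44*(1/21) - 52*1/11)*17 + 111 = (44/21 - 52/11)*17 + 111 = -608/231*17 + 111 = -10336/231 + 111 = 15305/231 ≈ 66.255)
d - n(-90) = 15305/231 - 1*101 = 15305/231 - 101 = -8026/231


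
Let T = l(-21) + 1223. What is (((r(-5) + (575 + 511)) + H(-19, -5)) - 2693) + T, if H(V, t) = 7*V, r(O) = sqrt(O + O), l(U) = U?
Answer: -538 + I*sqrt(10) ≈ -538.0 + 3.1623*I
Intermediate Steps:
r(O) = sqrt(2)*sqrt(O) (r(O) = sqrt(2*O) = sqrt(2)*sqrt(O))
T = 1202 (T = -21 + 1223 = 1202)
(((r(-5) + (575 + 511)) + H(-19, -5)) - 2693) + T = (((sqrt(2)*sqrt(-5) + (575 + 511)) + 7*(-19)) - 2693) + 1202 = (((sqrt(2)*(I*sqrt(5)) + 1086) - 133) - 2693) + 1202 = (((I*sqrt(10) + 1086) - 133) - 2693) + 1202 = (((1086 + I*sqrt(10)) - 133) - 2693) + 1202 = ((953 + I*sqrt(10)) - 2693) + 1202 = (-1740 + I*sqrt(10)) + 1202 = -538 + I*sqrt(10)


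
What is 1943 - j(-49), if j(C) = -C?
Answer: 1894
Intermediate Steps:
1943 - j(-49) = 1943 - (-1)*(-49) = 1943 - 1*49 = 1943 - 49 = 1894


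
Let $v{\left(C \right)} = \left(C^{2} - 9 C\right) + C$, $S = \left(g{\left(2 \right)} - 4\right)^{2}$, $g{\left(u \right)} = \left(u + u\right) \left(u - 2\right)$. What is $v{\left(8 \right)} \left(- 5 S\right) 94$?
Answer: $0$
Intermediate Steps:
$g{\left(u \right)} = 2 u \left(-2 + u\right)$
$S = 16$ ($S = \left(2 \cdot 2 \left(-2 + 2\right) - 4\right)^{2} = \left(2 \cdot 2 \cdot 0 - 4\right)^{2} = \left(0 - 4\right)^{2} = \left(-4\right)^{2} = 16$)
$v{\left(C \right)} = C^{2} - 8 C$
$v{\left(8 \right)} \left(- 5 S\right) 94 = 8 \left(-8 + 8\right) \left(\left(-5\right) 16\right) 94 = 8 \cdot 0 \left(-80\right) 94 = 0 \left(-80\right) 94 = 0 \cdot 94 = 0$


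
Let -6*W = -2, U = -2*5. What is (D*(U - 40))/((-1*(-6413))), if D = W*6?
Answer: -100/6413 ≈ -0.015593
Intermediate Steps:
U = -10
W = 1/3 (W = -1/6*(-2) = 1/3 ≈ 0.33333)
D = 2 (D = (1/3)*6 = 2)
(D*(U - 40))/((-1*(-6413))) = (2*(-10 - 40))/((-1*(-6413))) = (2*(-50))/6413 = -100*1/6413 = -100/6413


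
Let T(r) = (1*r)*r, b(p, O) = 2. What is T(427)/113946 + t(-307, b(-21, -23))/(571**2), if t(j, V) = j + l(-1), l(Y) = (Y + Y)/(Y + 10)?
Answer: 25462166891/15921886194 ≈ 1.5992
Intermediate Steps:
l(Y) = 2*Y/(10 + Y) (l(Y) = (2*Y)/(10 + Y) = 2*Y/(10 + Y))
t(j, V) = -2/9 + j (t(j, V) = j + 2*(-1)/(10 - 1) = j + 2*(-1)/9 = j + 2*(-1)*(1/9) = j - 2/9 = -2/9 + j)
T(r) = r**2 (T(r) = r*r = r**2)
T(427)/113946 + t(-307, b(-21, -23))/(571**2) = 427**2/113946 + (-2/9 - 307)/(571**2) = 182329*(1/113946) - 2765/9/326041 = 26047/16278 - 2765/9*1/326041 = 26047/16278 - 2765/2934369 = 25462166891/15921886194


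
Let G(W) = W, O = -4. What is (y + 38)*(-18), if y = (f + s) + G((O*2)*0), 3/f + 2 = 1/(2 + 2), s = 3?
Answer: -4950/7 ≈ -707.14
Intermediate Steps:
f = -12/7 (f = 3/(-2 + 1/(2 + 2)) = 3/(-2 + 1/4) = 3/(-2 + ¼) = 3/(-7/4) = 3*(-4/7) = -12/7 ≈ -1.7143)
y = 9/7 (y = (-12/7 + 3) - 4*2*0 = 9/7 - 8*0 = 9/7 + 0 = 9/7 ≈ 1.2857)
(y + 38)*(-18) = (9/7 + 38)*(-18) = (275/7)*(-18) = -4950/7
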